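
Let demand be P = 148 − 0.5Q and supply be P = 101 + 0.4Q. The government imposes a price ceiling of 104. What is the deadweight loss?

900.03

Competitive equilibrium: 148 − 0.5Q = 101 + 0.4Q → Q* = 52.2222, P* = 121.8889.
At the ceiling P = 104, quantity supplied = (104 − 101)/0.4 = 7.5.
Willingness to pay at Q' = 7.5: 148 − 0.5·7.5 = 144.25.
ΔQ = 52.2222 − 7.5 = 44.7222; wedge = 144.25 − 104 = 40.25.
DWL = ½ × 44.7222 × 40.25 = 900.03.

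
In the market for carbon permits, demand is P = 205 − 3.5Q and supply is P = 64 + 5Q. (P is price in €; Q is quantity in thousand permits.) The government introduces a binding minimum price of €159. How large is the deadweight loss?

€50.45 thousand

Competitive equilibrium: 205 − 3.5Q = 64 + 5Q → Q* = 16.5882, P* = 146.9412.
At the floor P = 159, quantity demanded = (205 − 159)/3.5 = 13.1429.
Sellers' marginal cost at Q' = 13.1429: 64 + 5·13.1429 = 129.7145.
ΔQ = 16.5882 − 13.1429 = 3.4453; wedge = 159 − 129.7145 = 29.2855.
The triangle = ½ × 3.4453 × 29.2855 = €50.45 thousand.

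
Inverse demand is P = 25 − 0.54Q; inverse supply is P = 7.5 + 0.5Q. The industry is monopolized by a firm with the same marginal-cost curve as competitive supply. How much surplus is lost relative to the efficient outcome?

Competitive equilibrium: 25 − 0.54Q = 7.5 + 0.5Q → Q* = 16.8269, P* = 15.9135.
Marginal revenue: MR = 25 − 1.08Q. Set MR = MC: 25 − 1.08Q = 7.5 + 0.5Q → Q_m = 11.0759.
Price P_m = 25 − 0.54·11.0759 = 19.019; MC(Q_m) = 7.5 + 0.5·11.0759 = 13.038.
Competitive Q* = 16.8269, so ΔQ = 5.751; wedge = 19.019 − 13.038 = 5.981.
DWL = ½ × 5.751 × 5.981 = 17.20.

17.20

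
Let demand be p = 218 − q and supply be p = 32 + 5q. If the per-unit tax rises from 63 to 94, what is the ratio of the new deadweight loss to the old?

Competitive equilibrium: 218 − q = 32 + 5q → q* = 31, p* = 187.
For a per-unit tax t: Δq = t/6, so DWL = ½·t·(t/6) = t²/12.
At t = 63: DWL = 330.75. At t = 94: DWL = 736.333.
Ratio = (94/63)² = 2.226.

2.226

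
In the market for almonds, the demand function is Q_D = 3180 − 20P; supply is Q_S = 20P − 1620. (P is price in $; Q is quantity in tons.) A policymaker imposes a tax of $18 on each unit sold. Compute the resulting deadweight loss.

$1620

In inverse form: demand P = 159 − 0.05Q, supply P = 81 + 0.05Q.
Competitive equilibrium: 159 − 0.05Q = 81 + 0.05Q → Q* = 780, P* = 120.
With the tax, the buyer price exceeds the seller price by 18: (159 − 0.05Q) − (81 + 0.05Q) = 18 → Q' = 600.
ΔQ = 780 − 600 = 180; the wedge equals the tax, 18.
DWL = ½ × 180 × 18 = $1620.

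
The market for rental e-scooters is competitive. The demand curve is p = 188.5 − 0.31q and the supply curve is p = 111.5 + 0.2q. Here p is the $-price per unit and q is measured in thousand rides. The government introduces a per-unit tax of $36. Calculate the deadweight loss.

$1270.59 thousand

Competitive equilibrium: 188.5 − 0.31q = 111.5 + 0.2q → q* = 150.9804, p* = 141.6961.
With the tax, the buyer price exceeds the seller price by 36: (188.5 − 0.31q) − (111.5 + 0.2q) = 36 → q' = 80.3922.
Δq = 150.9804 − 80.3922 = 70.5882; the wedge equals the tax, 36.
Deadweight loss = ½ × 70.5882 × 36 = $1270.59 thousand.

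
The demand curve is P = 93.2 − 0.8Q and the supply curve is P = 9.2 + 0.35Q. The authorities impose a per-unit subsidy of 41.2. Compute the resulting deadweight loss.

738.02

Competitive equilibrium: 93.2 − 0.8Q = 9.2 + 0.35Q → Q* = 73.0435, P* = 34.7652.
The subsidy lowers effective supply by 41.2: P = 0.35Q − 32.
New quantity: 93.2 − 0.8Q = 0.35Q − 32 → Q' = 108.8696.
Overproduction ΔQ = 108.8696 − 73.0435 = 35.8261; wedge = subsidy = 41.2.
The triangle = ½ × 35.8261 × 41.2 = 738.02.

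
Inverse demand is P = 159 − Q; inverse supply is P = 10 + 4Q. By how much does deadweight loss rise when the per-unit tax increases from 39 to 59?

196

Competitive equilibrium: 159 − Q = 10 + 4Q → Q* = 29.8, P* = 129.2.
For a per-unit tax t: ΔQ = t/5, so DWL = ½·t·(t/5) = t²/10.
At t = 39: DWL = 152.1. At t = 59: DWL = 348.1.
Increase = 348.1 − 152.1 = 196.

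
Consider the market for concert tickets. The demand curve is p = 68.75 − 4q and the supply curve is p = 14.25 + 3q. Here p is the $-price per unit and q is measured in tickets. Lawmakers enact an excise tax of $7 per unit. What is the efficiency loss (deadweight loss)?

Competitive equilibrium: 68.75 − 4q = 14.25 + 3q → q* = 7.7857, p* = 37.6071.
With the tax, the buyer price exceeds the seller price by 7: (68.75 − 4q) − (14.25 + 3q) = 7 → q' = 6.7857.
Δq = 7.7857 − 6.7857 = 1; the wedge equals the tax, 7.
Welfare loss = ½ × 1 × 7 = $3.50.

$3.50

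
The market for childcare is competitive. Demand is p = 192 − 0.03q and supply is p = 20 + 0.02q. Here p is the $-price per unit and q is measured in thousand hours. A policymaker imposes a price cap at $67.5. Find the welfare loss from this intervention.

Competitive equilibrium: 192 − 0.03q = 20 + 0.02q → q* = 3440, p* = 88.8.
At the ceiling p = 67.5, quantity supplied = (67.5 − 20)/0.02 = 2375.
Willingness to pay at q' = 2375: 192 − 0.03·2375 = 120.75.
Δq = 3440 − 2375 = 1065; wedge = 120.75 − 67.5 = 53.25.
The triangle = ½ × 1065 × 53.25 = $28355.625 thousand.

$28355.625 thousand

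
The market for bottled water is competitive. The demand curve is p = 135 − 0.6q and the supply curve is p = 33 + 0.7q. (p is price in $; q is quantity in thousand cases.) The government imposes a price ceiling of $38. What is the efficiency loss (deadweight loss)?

$3306.13 thousand

Competitive equilibrium: 135 − 0.6q = 33 + 0.7q → q* = 78.4615, p* = 87.9231.
At the ceiling p = 38, quantity supplied = (38 − 33)/0.7 = 7.1429.
Willingness to pay at q' = 7.1429: 135 − 0.6·7.1429 = 130.7143.
Δq = 78.4615 − 7.1429 = 71.3186; wedge = 130.7143 − 38 = 92.7143.
Welfare loss = ½ × 71.3186 × 92.7143 = $3306.13 thousand.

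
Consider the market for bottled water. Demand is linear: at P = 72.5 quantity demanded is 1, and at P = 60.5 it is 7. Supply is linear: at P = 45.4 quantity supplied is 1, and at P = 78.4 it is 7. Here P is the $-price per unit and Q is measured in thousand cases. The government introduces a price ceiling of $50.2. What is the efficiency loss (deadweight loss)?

$28.17 thousand

Demand slope = (60.5 − 72.5)/(7 − 1) = −2, so P = 74.5 − 2Q.
Supply slope = (78.4 − 45.4)/(7 − 1) = 5.5, so P = 39.9 + 5.5Q.
Competitive equilibrium: 74.5 − 2Q = 39.9 + 5.5Q → Q* = 4.6133, P* = 65.2733.
At the ceiling P = 50.2, quantity supplied = (50.2 − 39.9)/5.5 = 1.8727.
Willingness to pay at Q' = 1.8727: 74.5 − 2·1.8727 = 70.7546.
ΔQ = 4.6133 − 1.8727 = 2.7406; wedge = 70.7546 − 50.2 = 20.5546.
The triangle = ½ × 2.7406 × 20.5546 = $28.17 thousand.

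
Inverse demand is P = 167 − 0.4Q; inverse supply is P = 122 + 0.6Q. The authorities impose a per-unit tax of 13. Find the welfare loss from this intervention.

Competitive equilibrium: 167 − 0.4Q = 122 + 0.6Q → Q* = 45, P* = 149.
With the tax, the buyer price exceeds the seller price by 13: (167 − 0.4Q) − (122 + 0.6Q) = 13 → Q' = 32.
ΔQ = 45 − 32 = 13; the wedge equals the tax, 13.
The triangle = ½ × 13 × 13 = 84.50.

84.50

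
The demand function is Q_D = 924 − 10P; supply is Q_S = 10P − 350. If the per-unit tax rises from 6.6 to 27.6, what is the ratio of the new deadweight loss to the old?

In inverse form: demand P = 92.4 − 0.1Q, supply P = 35 + 0.1Q.
Competitive equilibrium: 92.4 − 0.1Q = 35 + 0.1Q → Q* = 287, P* = 63.7.
For a per-unit tax t: ΔQ = t/0.2, so DWL = ½·t·(t/0.2) = t²/0.4.
At t = 6.6: DWL = 108.9. At t = 27.6: DWL = 1904.4.
Ratio = (27.6/6.6)² = 17.488.

17.488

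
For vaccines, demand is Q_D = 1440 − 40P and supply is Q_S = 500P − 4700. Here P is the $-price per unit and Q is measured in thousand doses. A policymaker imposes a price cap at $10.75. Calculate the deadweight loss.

$1298.90 thousand

In inverse form: demand P = 36 − 0.025Q, supply P = 9.4 + 0.002Q.
Competitive equilibrium: 36 − 0.025Q = 9.4 + 0.002Q → Q* = 985.1852, P* = 11.3704.
At the ceiling P = 10.75, quantity supplied = (10.75 − 9.4)/0.002 = 675.
Willingness to pay at Q' = 675: 36 − 0.025·675 = 19.125.
ΔQ = 985.1852 − 675 = 310.1852; wedge = 19.125 − 10.75 = 8.375.
DWL = ½ × 310.1852 × 8.375 = $1298.90 thousand.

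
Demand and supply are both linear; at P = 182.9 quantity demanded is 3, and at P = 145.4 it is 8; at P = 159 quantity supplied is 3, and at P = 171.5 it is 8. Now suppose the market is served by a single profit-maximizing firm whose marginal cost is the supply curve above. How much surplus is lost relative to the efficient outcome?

26.68

Demand slope = (145.4 − 182.9)/(8 − 3) = −7.5, so P = 205.4 − 7.5Q.
Supply slope = (171.5 − 159)/(8 − 3) = 2.5, so P = 151.5 + 2.5Q.
Competitive equilibrium: 205.4 − 7.5Q = 151.5 + 2.5Q → Q* = 5.39, P* = 164.975.
Marginal revenue: MR = 205.4 − 15Q. Set MR = MC: 205.4 − 15Q = 151.5 + 2.5Q → Q_m = 3.08.
Price P_m = 205.4 − 7.5·3.08 = 182.3; MC(Q_m) = 151.5 + 2.5·3.08 = 159.2.
Competitive Q* = 5.39, so ΔQ = 2.31; wedge = 182.3 − 159.2 = 23.1.
Deadweight loss = ½ × 2.31 × 23.1 = 26.68.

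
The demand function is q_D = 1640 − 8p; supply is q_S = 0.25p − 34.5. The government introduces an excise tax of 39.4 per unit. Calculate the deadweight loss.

In inverse form: demand p = 205 − 0.125q, supply p = 138 + 4q.
Competitive equilibrium: 205 − 0.125q = 138 + 4q → q* = 16.2424, p* = 202.9697.
With the tax, the buyer price exceeds the seller price by 39.4: (205 − 0.125q) − (138 + 4q) = 39.4 → q' = 6.6909.
Δq = 16.2424 − 6.6909 = 9.5515; the wedge equals the tax, 39.4.
The triangle = ½ × 9.5515 × 39.4 = 188.16.

188.16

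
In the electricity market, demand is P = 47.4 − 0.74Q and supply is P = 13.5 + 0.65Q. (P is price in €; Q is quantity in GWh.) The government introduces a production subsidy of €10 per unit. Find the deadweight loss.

Competitive equilibrium: 47.4 − 0.74Q = 13.5 + 0.65Q → Q* = 24.3885, P* = 29.3525.
The subsidy lowers effective supply by 10: P = 3.5 + 0.65Q.
New quantity: 47.4 − 0.74Q = 3.5 + 0.65Q → Q' = 31.5827.
Overproduction ΔQ = 31.5827 − 24.3885 = 7.1942; wedge = subsidy = 10.
Welfare loss = ½ × 7.1942 × 10 = €35.97.

€35.97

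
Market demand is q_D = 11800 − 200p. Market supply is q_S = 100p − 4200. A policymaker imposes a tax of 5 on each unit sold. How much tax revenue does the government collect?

4000

In inverse form: demand p = 59 − 0.005q, supply p = 42 + 0.01q.
Competitive equilibrium: 59 − 0.005q = 42 + 0.01q → q* = 1133.3333, p* = 53.3333.
With the tax, the buyer price exceeds the seller price by 5: (59 − 0.005q) − (42 + 0.01q) = 5 → q' = 800.
Tax revenue = 5 × 800 = 4000.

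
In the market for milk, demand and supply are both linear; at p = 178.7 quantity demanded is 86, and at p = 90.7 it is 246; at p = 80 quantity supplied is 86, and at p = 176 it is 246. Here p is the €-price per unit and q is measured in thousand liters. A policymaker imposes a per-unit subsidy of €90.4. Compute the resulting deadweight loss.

€3553.11 thousand

Demand slope = (90.7 − 178.7)/(246 − 86) = −0.55, so p = 226 − 0.55q.
Supply slope = (176 − 80)/(246 − 86) = 0.6, so p = 28.4 + 0.6q.
Competitive equilibrium: 226 − 0.55q = 28.4 + 0.6q → q* = 171.8261, p* = 131.4957.
The subsidy lowers effective supply by 90.4: p = 0.6q − 62.
New quantity: 226 − 0.55q = 0.6q − 62 → q' = 250.4348.
Overproduction Δq = 250.4348 − 171.8261 = 78.6087; wedge = subsidy = 90.4.
The triangle = ½ × 78.6087 × 90.4 = €3553.11 thousand.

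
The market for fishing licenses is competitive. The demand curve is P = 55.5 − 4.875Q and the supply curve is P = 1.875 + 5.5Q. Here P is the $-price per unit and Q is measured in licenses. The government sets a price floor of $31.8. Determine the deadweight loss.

$0.49

Competitive equilibrium: 55.5 − 4.875Q = 1.875 + 5.5Q → Q* = 5.1687, P* = 30.3027.
At the floor P = 31.8, quantity demanded = (55.5 − 31.8)/4.875 = 4.8615.
Sellers' marginal cost at Q' = 4.8615: 1.875 + 5.5·4.8615 = 28.6133.
ΔQ = 5.1687 − 4.8615 = 0.3072; wedge = 31.8 − 28.6133 = 3.1867.
DWL = ½ × 0.3072 × 3.1867 = $0.49.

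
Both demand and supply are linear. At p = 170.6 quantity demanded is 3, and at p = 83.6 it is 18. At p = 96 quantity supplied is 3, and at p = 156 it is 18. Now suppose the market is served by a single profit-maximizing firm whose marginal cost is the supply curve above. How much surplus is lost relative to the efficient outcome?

76.28

Demand slope = (83.6 − 170.6)/(18 − 3) = −5.8, so p = 188 − 5.8q.
Supply slope = (156 − 96)/(18 − 3) = 4, so p = 84 + 4q.
Competitive equilibrium: 188 − 5.8q = 84 + 4q → q* = 10.6122, p* = 126.449.
Marginal revenue: MR = 188 − 11.6q. Set MR = MC: 188 − 11.6q = 84 + 4q → q_m = 6.6667.
Price p_m = 188 − 5.8·6.6667 = 149.3331; MC(q_m) = 84 + 4·6.6667 = 110.6668.
Competitive q* = 10.6122, so Δq = 3.9455; wedge = 149.3331 − 110.6668 = 38.6663.
DWL = ½ × 3.9455 × 38.6663 = 76.28.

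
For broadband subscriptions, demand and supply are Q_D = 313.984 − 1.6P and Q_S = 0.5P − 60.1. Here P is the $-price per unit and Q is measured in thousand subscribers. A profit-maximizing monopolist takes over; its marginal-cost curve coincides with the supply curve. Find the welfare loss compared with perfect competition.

In inverse form: demand P = 196.24 − 0.625Q, supply P = 120.2 + 2Q.
Competitive equilibrium: 196.24 − 0.625Q = 120.2 + 2Q → Q* = 28.9676, P* = 178.1352.
Marginal revenue: MR = 196.24 − 1.25Q. Set MR = MC: 196.24 − 1.25Q = 120.2 + 2Q → Q_m = 23.3969.
Price P_m = 196.24 − 0.625·23.3969 = 181.6169; MC(Q_m) = 120.2 + 2·23.3969 = 166.9938.
Competitive Q* = 28.9676, so ΔQ = 5.5707; wedge = 181.6169 − 166.9938 = 14.6231.
The triangle = ½ × 5.5707 × 14.6231 = $40.73 thousand.

$40.73 thousand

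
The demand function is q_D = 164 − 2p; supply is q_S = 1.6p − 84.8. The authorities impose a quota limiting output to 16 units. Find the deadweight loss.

53.78

In inverse form: demand p = 82 − 0.5q, supply p = 53 + 0.625q.
Competitive equilibrium: 82 − 0.5q = 53 + 0.625q → q* = 25.7778, p* = 69.1111.
At q = 16: demand price = 82 − 0.5·16 = 74; supply price = 53 + 0.625·16 = 63.
Δq = 25.7778 − 16 = 9.7778; wedge = 74 − 63 = 11.
Deadweight loss = ½ × 9.7778 × 11 = 53.78.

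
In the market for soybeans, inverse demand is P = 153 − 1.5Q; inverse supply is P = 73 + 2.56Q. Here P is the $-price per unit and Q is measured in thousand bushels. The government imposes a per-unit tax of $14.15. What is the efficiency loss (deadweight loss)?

$24.66 thousand

Competitive equilibrium: 153 − 1.5Q = 73 + 2.56Q → Q* = 19.7044, P* = 123.4433.
With the tax, the buyer price exceeds the seller price by 14.15: (153 − 1.5Q) − (73 + 2.56Q) = 14.15 → Q' = 16.2192.
ΔQ = 19.7044 − 16.2192 = 3.4852; the wedge equals the tax, 14.15.
DWL = ½ × 3.4852 × 14.15 = $24.66 thousand.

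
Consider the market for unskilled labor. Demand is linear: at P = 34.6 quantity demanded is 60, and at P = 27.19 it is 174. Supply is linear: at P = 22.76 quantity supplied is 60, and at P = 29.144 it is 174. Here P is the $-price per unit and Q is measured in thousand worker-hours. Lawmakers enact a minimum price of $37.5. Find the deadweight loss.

$1227.95 thousand

Demand slope = (27.19 − 34.6)/(174 − 60) = −0.065, so P = 38.5 − 0.065Q.
Supply slope = (29.144 − 22.76)/(174 − 60) = 0.056, so P = 19.4 + 0.056Q.
Competitive equilibrium: 38.5 − 0.065Q = 19.4 + 0.056Q → Q* = 157.85124, P* = 28.23967.
At the floor P = 37.5, quantity demanded = (38.5 − 37.5)/0.065 = 15.38462.
Sellers' marginal cost at Q' = 15.38462: 19.4 + 0.056·15.38462 = 20.26154.
ΔQ = 157.85124 − 15.38462 = 142.46662; wedge = 37.5 − 20.26154 = 17.23846.
Deadweight loss = ½ × 142.46662 × 17.23846 = $1227.95 thousand.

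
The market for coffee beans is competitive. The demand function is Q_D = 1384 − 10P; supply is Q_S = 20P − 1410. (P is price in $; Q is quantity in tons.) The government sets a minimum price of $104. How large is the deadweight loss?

$885.63

In inverse form: demand P = 138.4 − 0.1Q, supply P = 70.5 + 0.05Q.
Competitive equilibrium: 138.4 − 0.1Q = 70.5 + 0.05Q → Q* = 452.6667, P* = 93.1333.
At the floor P = 104, quantity demanded = (138.4 − 104)/0.1 = 344.
Sellers' marginal cost at Q' = 344: 70.5 + 0.05·344 = 87.7.
ΔQ = 452.6667 − 344 = 108.6667; wedge = 104 − 87.7 = 16.3.
The triangle = ½ × 108.6667 × 16.3 = $885.63.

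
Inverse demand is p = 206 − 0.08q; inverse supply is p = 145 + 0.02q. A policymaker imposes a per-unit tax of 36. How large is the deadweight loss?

6480

Competitive equilibrium: 206 − 0.08q = 145 + 0.02q → q* = 610, p* = 157.2.
With the tax, the buyer price exceeds the seller price by 36: (206 − 0.08q) − (145 + 0.02q) = 36 → q' = 250.
Δq = 610 − 250 = 360; the wedge equals the tax, 36.
The triangle = ½ × 360 × 36 = 6480.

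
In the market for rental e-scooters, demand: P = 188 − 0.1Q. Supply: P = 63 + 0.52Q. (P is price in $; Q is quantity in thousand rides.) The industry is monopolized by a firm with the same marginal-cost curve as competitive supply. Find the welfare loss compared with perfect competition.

Competitive equilibrium: 188 − 0.1Q = 63 + 0.52Q → Q* = 201.6129, P* = 167.8387.
Marginal revenue: MR = 188 − 0.2Q. Set MR = MC: 188 − 0.2Q = 63 + 0.52Q → Q_m = 173.6111.
Price P_m = 188 − 0.1·173.6111 = 170.6389; MC(Q_m) = 63 + 0.52·173.6111 = 153.2778.
Competitive Q* = 201.6129, so ΔQ = 28.0018; wedge = 170.6389 − 153.2778 = 17.3611.
Deadweight loss = ½ × 28.0018 × 17.3611 = $243.07 thousand.

$243.07 thousand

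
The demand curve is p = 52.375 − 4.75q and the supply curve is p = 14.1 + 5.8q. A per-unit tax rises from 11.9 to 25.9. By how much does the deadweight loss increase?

Competitive equilibrium: 52.375 − 4.75q = 14.1 + 5.8q → q* = 3.628, p* = 35.1422.
For a per-unit tax t: Δq = t/10.55, so DWL = ½·t·(t/10.55) = t²/21.1.
At t = 11.9: DWL = 6.711. At t = 25.9: DWL = 31.792.
Increase = 31.792 − 6.711 = 25.08.

25.08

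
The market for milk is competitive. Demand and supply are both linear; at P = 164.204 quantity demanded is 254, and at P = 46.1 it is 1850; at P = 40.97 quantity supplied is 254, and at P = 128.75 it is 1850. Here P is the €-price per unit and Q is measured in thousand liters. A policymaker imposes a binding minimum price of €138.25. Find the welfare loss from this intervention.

€23575.27 thousand

Demand slope = (46.1 − 164.204)/(1850 − 254) = −0.074, so P = 183 − 0.074Q.
Supply slope = (128.75 − 40.97)/(1850 − 254) = 0.055, so P = 27 + 0.055Q.
Competitive equilibrium: 183 − 0.074Q = 27 + 0.055Q → Q* = 1209.30233, P* = 93.51163.
At the floor P = 138.25, quantity demanded = (183 − 138.25)/0.074 = 604.72973.
Sellers' marginal cost at Q' = 604.72973: 27 + 0.055·604.72973 = 60.26014.
ΔQ = 1209.30233 − 604.72973 = 604.5726; wedge = 138.25 − 60.26014 = 77.98986.
Deadweight loss = ½ × 604.5726 × 77.98986 = €23575.27 thousand.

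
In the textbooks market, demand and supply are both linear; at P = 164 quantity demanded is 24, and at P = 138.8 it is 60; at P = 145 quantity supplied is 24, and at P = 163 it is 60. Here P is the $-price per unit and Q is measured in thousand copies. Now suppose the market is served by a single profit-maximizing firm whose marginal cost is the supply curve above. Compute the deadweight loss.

Demand slope = (138.8 − 164)/(60 − 24) = −0.7, so P = 180.8 − 0.7Q.
Supply slope = (163 − 145)/(60 − 24) = 0.5, so P = 133 + 0.5Q.
Competitive equilibrium: 180.8 − 0.7Q = 133 + 0.5Q → Q* = 39.8333, P* = 152.9167.
Marginal revenue: MR = 180.8 − 1.4Q. Set MR = MC: 180.8 − 1.4Q = 133 + 0.5Q → Q_m = 25.1579.
Price P_m = 180.8 − 0.7·25.1579 = 163.1895; MC(Q_m) = 133 + 0.5·25.1579 = 145.579.
Competitive Q* = 39.8333, so ΔQ = 14.6754; wedge = 163.1895 − 145.579 = 17.6105.
DWL = ½ × 14.6754 × 17.6105 = $129.22 thousand.

$129.22 thousand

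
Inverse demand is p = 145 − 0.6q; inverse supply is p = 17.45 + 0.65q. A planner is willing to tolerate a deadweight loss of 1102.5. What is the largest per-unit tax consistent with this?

Competitive equilibrium: 145 − 0.6q = 17.45 + 0.65q → q* = 102.04, p* = 83.776.
A tax t gives Δq = t/1.25 and wedge t, so DWL = t²/2.5.
t²/2.5 = 1102.5 → t² = 2756.25 → t = 52.5.

52.5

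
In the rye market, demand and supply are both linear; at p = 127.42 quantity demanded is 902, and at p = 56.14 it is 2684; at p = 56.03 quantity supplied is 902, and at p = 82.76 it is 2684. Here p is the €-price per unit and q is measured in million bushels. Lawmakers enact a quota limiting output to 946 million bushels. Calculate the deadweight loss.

€43244.19 million

Demand slope = (56.14 − 127.42)/(2684 − 902) = −0.04, so p = 163.5 − 0.04q.
Supply slope = (82.76 − 56.03)/(2684 − 902) = 0.015, so p = 42.5 + 0.015q.
Competitive equilibrium: 163.5 − 0.04q = 42.5 + 0.015q → q* = 2200, p* = 75.5.
At q = 946: demand price = 163.5 − 0.04·946 = 125.66; supply price = 42.5 + 0.015·946 = 56.69.
Δq = 2200 − 946 = 1254; wedge = 125.66 − 56.69 = 68.97.
Welfare loss = ½ × 1254 × 68.97 = €43244.19 million.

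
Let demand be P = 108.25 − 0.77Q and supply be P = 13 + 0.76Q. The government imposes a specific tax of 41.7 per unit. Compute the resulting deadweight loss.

568.26

Competitive equilibrium: 108.25 − 0.77Q = 13 + 0.76Q → Q* = 62.2549, P* = 60.3137.
With the tax, the buyer price exceeds the seller price by 41.7: (108.25 − 0.77Q) − (13 + 0.76Q) = 41.7 → Q' = 35.
ΔQ = 62.2549 − 35 = 27.2549; the wedge equals the tax, 41.7.
The triangle = ½ × 27.2549 × 41.7 = 568.26.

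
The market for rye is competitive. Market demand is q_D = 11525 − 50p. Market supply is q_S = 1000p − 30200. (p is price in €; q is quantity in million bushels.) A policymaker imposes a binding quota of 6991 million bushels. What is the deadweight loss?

In inverse form: demand p = 230.5 − 0.02q, supply p = 30.2 + 0.001q.
Competitive equilibrium: 230.5 − 0.02q = 30.2 + 0.001q → q* = 9538.0952, p* = 39.7381.
At q = 6991: demand price = 230.5 − 0.02·6991 = 90.68; supply price = 30.2 + 0.001·6991 = 37.191.
Δq = 9538.0952 − 6991 = 2547.0952; wedge = 90.68 − 37.191 = 53.489.
The triangle = ½ × 2547.0952 × 53.489 = €68120.79 million.

€68120.79 million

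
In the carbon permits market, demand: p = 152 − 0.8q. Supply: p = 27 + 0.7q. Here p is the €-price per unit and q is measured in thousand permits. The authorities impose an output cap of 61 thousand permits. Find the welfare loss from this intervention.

Competitive equilibrium: 152 − 0.8q = 27 + 0.7q → q* = 83.3333, p* = 85.3333.
At q = 61: demand price = 152 − 0.8·61 = 103.2; supply price = 27 + 0.7·61 = 69.7.
Δq = 83.3333 − 61 = 22.3333; wedge = 103.2 − 69.7 = 33.5.
Welfare loss = ½ × 22.3333 × 33.5 = €374.08 thousand.

€374.08 thousand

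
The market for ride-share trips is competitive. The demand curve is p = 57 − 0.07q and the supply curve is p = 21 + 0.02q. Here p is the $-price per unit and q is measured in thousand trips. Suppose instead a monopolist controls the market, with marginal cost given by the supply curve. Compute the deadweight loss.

$1378.125 thousand

Competitive equilibrium: 57 − 0.07q = 21 + 0.02q → q* = 400, p* = 29.
Marginal revenue: MR = 57 − 0.14q. Set MR = MC: 57 − 0.14q = 21 + 0.02q → q_m = 225.
Price p_m = 57 − 0.07·225 = 41.25; MC(q_m) = 21 + 0.02·225 = 25.5.
Competitive q* = 400, so Δq = 175; wedge = 41.25 − 25.5 = 15.75.
Welfare loss = ½ × 175 × 15.75 = $1378.125 thousand.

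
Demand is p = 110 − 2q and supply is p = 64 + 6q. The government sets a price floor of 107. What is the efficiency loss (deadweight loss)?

Competitive equilibrium: 110 − 2q = 64 + 6q → q* = 5.75, p* = 98.5.
At the floor p = 107, quantity demanded = (110 − 107)/2 = 1.5.
Sellers' marginal cost at q' = 1.5: 64 + 6·1.5 = 73.
Δq = 5.75 − 1.5 = 4.25; wedge = 107 − 73 = 34.
Welfare loss = ½ × 4.25 × 34 = 72.25.

72.25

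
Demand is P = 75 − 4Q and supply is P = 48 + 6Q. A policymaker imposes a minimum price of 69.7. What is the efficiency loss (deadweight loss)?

9.45

Competitive equilibrium: 75 − 4Q = 48 + 6Q → Q* = 2.7, P* = 64.2.
At the floor P = 69.7, quantity demanded = (75 − 69.7)/4 = 1.325.
Sellers' marginal cost at Q' = 1.325: 48 + 6·1.325 = 55.95.
ΔQ = 2.7 − 1.325 = 1.375; wedge = 69.7 − 55.95 = 13.75.
Deadweight loss = ½ × 1.375 × 13.75 = 9.45.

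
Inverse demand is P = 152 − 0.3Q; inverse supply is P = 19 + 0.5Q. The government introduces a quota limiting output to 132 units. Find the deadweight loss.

Competitive equilibrium: 152 − 0.3Q = 19 + 0.5Q → Q* = 166.25, P* = 102.125.
At Q = 132: demand price = 152 − 0.3·132 = 112.4; supply price = 19 + 0.5·132 = 85.
ΔQ = 166.25 − 132 = 34.25; wedge = 112.4 − 85 = 27.4.
DWL = ½ × 34.25 × 27.4 = 469.225.

469.225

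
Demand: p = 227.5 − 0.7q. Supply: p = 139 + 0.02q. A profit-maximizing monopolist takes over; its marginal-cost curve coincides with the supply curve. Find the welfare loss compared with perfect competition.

Competitive equilibrium: 227.5 − 0.7q = 139 + 0.02q → q* = 122.9167, p* = 141.4583.
Marginal revenue: MR = 227.5 − 1.4q. Set MR = MC: 227.5 − 1.4q = 139 + 0.02q → q_m = 62.3239.
Price p_m = 227.5 − 0.7·62.3239 = 183.8733; MC(q_m) = 139 + 0.02·62.3239 = 140.2465.
Competitive q* = 122.9167, so Δq = 60.5928; wedge = 183.8733 − 140.2465 = 43.6268.
The triangle = ½ × 60.5928 × 43.6268 = 1321.73.

1321.73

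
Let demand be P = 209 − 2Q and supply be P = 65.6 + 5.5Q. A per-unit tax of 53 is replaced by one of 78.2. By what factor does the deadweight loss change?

Competitive equilibrium: 209 − 2Q = 65.6 + 5.5Q → Q* = 19.12, P* = 170.76.
For a per-unit tax t: ΔQ = t/7.5, so DWL = ½·t·(t/7.5) = t²/15.
At t = 53: DWL = 187.267. At t = 78.2: DWL = 407.683.
Ratio = (78.2/53)² = 2.177.

2.177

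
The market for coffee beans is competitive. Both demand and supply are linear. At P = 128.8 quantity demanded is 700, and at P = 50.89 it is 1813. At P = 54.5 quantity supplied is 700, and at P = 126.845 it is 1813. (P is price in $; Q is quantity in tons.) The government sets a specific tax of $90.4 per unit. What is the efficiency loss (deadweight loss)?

$30267.26

Demand slope = (50.89 − 128.8)/(1813 − 700) = −0.07, so P = 177.8 − 0.07Q.
Supply slope = (126.845 − 54.5)/(1813 − 700) = 0.065, so P = 9 + 0.065Q.
Competitive equilibrium: 177.8 − 0.07Q = 9 + 0.065Q → Q* = 1250.3704, P* = 90.2741.
With the tax, the buyer price exceeds the seller price by 90.4: (177.8 − 0.07Q) − (9 + 0.065Q) = 90.4 → Q' = 580.7407.
ΔQ = 1250.3704 − 580.7407 = 669.6297; the wedge equals the tax, 90.4.
Deadweight loss = ½ × 669.6297 × 90.4 = $30267.26.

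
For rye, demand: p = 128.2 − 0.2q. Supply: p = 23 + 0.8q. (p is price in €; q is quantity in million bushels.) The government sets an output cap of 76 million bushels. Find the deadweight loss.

Competitive equilibrium: 128.2 − 0.2q = 23 + 0.8q → q* = 105.2, p* = 107.16.
At q = 76: demand price = 128.2 − 0.2·76 = 113; supply price = 23 + 0.8·76 = 83.8.
Δq = 105.2 − 76 = 29.2; wedge = 113 − 83.8 = 29.2.
DWL = ½ × 29.2 × 29.2 = €426.32 million.

€426.32 million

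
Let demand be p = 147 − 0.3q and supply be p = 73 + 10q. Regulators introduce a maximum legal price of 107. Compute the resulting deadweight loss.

Competitive equilibrium: 147 − 0.3q = 73 + 10q → q* = 7.1845, p* = 144.8447.
At the ceiling p = 107, quantity supplied = (107 − 73)/10 = 3.4.
Willingness to pay at q' = 3.4: 147 − 0.3·3.4 = 145.98.
Δq = 7.1845 − 3.4 = 3.7845; wedge = 145.98 − 107 = 38.98.
Deadweight loss = ½ × 3.7845 × 38.98 = 73.76.

73.76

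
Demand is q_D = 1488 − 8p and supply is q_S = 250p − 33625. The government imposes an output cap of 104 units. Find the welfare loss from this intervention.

5621.67

In inverse form: demand p = 186 − 0.125q, supply p = 134.5 + 0.004q.
Competitive equilibrium: 186 − 0.125q = 134.5 + 0.004q → q* = 399.2248, p* = 136.0969.
At q = 104: demand price = 186 − 0.125·104 = 173; supply price = 134.5 + 0.004·104 = 134.916.
Δq = 399.2248 − 104 = 295.2248; wedge = 173 − 134.916 = 38.084.
Deadweight loss = ½ × 295.2248 × 38.084 = 5621.67.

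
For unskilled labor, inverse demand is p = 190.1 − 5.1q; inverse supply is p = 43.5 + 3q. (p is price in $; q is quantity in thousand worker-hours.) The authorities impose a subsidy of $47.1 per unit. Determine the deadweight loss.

Competitive equilibrium: 190.1 − 5.1q = 43.5 + 3q → q* = 18.0988, p* = 97.7963.
The subsidy lowers effective supply by 47.1: p = 3q − 3.6.
New quantity: 190.1 − 5.1q = 3q − 3.6 → q' = 23.9136.
Overproduction Δq = 23.9136 − 18.0988 = 5.8148; wedge = subsidy = 47.1.
The triangle = ½ × 5.8148 × 47.1 = $136.94 thousand.

$136.94 thousand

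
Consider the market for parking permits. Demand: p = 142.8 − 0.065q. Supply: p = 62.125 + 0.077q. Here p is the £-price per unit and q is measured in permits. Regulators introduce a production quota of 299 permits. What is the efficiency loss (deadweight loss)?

Competitive equilibrium: 142.8 − 0.065q = 62.125 + 0.077q → q* = 568.1338, p* = 105.8713.
At q = 299: demand price = 142.8 − 0.065·299 = 123.365; supply price = 62.125 + 0.077·299 = 85.148.
Δq = 568.1338 − 299 = 269.1338; wedge = 123.365 − 85.148 = 38.217.
DWL = ½ × 269.1338 × 38.217 = £5142.74.

£5142.74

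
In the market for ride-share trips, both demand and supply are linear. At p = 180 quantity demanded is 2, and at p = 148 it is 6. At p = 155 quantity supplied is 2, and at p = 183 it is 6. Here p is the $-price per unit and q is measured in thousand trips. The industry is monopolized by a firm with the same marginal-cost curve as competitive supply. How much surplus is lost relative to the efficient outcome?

Demand slope = (148 − 180)/(6 − 2) = −8, so p = 196 − 8q.
Supply slope = (183 − 155)/(6 − 2) = 7, so p = 141 + 7q.
Competitive equilibrium: 196 − 8q = 141 + 7q → q* = 3.6667, p* = 166.6667.
Marginal revenue: MR = 196 − 16q. Set MR = MC: 196 − 16q = 141 + 7q → q_m = 2.3913.
Price p_m = 196 − 8·2.3913 = 176.8696; MC(q_m) = 141 + 7·2.3913 = 157.7391.
Competitive q* = 3.6667, so Δq = 1.2754; wedge = 176.8696 − 157.7391 = 19.1305.
DWL = ½ × 1.2754 × 19.1305 = $12.20 thousand.

$12.20 thousand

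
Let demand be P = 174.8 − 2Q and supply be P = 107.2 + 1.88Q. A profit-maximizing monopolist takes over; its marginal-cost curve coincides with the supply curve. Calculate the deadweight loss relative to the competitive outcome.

Competitive equilibrium: 174.8 − 2Q = 107.2 + 1.88Q → Q* = 17.4227, P* = 139.9546.
Marginal revenue: MR = 174.8 − 4Q. Set MR = MC: 174.8 − 4Q = 107.2 + 1.88Q → Q_m = 11.4966.
Price P_m = 174.8 − 2·11.4966 = 151.8068; MC(Q_m) = 107.2 + 1.88·11.4966 = 128.8136.
Competitive Q* = 17.4227, so ΔQ = 5.9261; wedge = 151.8068 − 128.8136 = 22.9932.
Deadweight loss = ½ × 5.9261 × 22.9932 = 68.13.

68.13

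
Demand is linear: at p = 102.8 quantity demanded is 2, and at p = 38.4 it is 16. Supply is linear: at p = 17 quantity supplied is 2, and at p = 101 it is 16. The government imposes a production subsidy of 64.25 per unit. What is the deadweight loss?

194.72

Demand slope = (38.4 − 102.8)/(16 − 2) = −4.6, so p = 112 − 4.6q.
Supply slope = (101 − 17)/(16 − 2) = 6, so p = 5 + 6q.
Competitive equilibrium: 112 − 4.6q = 5 + 6q → q* = 10.0943, p* = 65.566.
The subsidy lowers effective supply by 64.25: p = 6q − 59.25.
New quantity: 112 − 4.6q = 6q − 59.25 → q' = 16.1557.
Overproduction Δq = 16.1557 − 10.0943 = 6.0614; wedge = subsidy = 64.25.
DWL = ½ × 6.0614 × 64.25 = 194.72.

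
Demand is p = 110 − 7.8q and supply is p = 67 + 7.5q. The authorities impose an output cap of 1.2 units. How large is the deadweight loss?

19.84

Competitive equilibrium: 110 − 7.8q = 67 + 7.5q → q* = 2.8105, p* = 88.0784.
At q = 1.2: demand price = 110 − 7.8·1.2 = 100.64; supply price = 67 + 7.5·1.2 = 76.
Δq = 2.8105 − 1.2 = 1.6105; wedge = 100.64 − 76 = 24.64.
Deadweight loss = ½ × 1.6105 × 24.64 = 19.84.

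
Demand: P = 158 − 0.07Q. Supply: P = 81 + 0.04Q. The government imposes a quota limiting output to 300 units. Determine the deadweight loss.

8800

Competitive equilibrium: 158 − 0.07Q = 81 + 0.04Q → Q* = 700, P* = 109.
At Q = 300: demand price = 158 − 0.07·300 = 137; supply price = 81 + 0.04·300 = 93.
ΔQ = 700 − 300 = 400; wedge = 137 − 93 = 44.
Welfare loss = ½ × 400 × 44 = 8800.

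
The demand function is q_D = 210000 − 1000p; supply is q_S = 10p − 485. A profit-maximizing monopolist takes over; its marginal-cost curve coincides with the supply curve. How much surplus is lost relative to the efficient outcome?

12.41

In inverse form: demand p = 210 − 0.001q, supply p = 48.5 + 0.1q.
Competitive equilibrium: 210 − 0.001q = 48.5 + 0.1q → q* = 1599.0099, p* = 208.401.
Marginal revenue: MR = 210 − 0.002q. Set MR = MC: 210 − 0.002q = 48.5 + 0.1q → q_m = 1583.3333.
Price p_m = 210 − 0.001·1583.3333 = 208.4167; MC(q_m) = 48.5 + 0.1·1583.3333 = 206.8333.
Competitive q* = 1599.0099, so Δq = 15.6766; wedge = 208.4167 − 206.8333 = 1.5834.
Welfare loss = ½ × 15.6766 × 1.5834 = 12.41.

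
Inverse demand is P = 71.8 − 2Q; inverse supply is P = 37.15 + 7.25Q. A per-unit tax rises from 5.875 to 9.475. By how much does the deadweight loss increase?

2.99

Competitive equilibrium: 71.8 − 2Q = 37.15 + 7.25Q → Q* = 3.7459, P* = 64.3081.
For a per-unit tax t: ΔQ = t/9.25, so DWL = ½·t·(t/9.25) = t²/18.5.
At t = 5.875: DWL = 1.866. At t = 9.475: DWL = 4.853.
Increase = 4.853 − 1.866 = 2.99.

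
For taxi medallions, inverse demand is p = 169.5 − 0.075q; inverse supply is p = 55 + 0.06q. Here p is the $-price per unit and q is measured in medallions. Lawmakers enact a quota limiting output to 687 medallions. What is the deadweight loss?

Competitive equilibrium: 169.5 − 0.075q = 55 + 0.06q → q* = 848.1481, p* = 105.8889.
At q = 687: demand price = 169.5 − 0.075·687 = 117.975; supply price = 55 + 0.06·687 = 96.22.
Δq = 848.1481 − 687 = 161.1481; wedge = 117.975 − 96.22 = 21.755.
Deadweight loss = ½ × 161.1481 × 21.755 = $1752.89.

$1752.89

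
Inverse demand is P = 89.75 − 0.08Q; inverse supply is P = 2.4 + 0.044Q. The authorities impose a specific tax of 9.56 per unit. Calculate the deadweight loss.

Competitive equilibrium: 89.75 − 0.08Q = 2.4 + 0.044Q → Q* = 704.4355, P* = 33.3952.
With the tax, the buyer price exceeds the seller price by 9.56: (89.75 − 0.08Q) − (2.4 + 0.044Q) = 9.56 → Q' = 627.3387.
ΔQ = 704.4355 − 627.3387 = 77.0968; the wedge equals the tax, 9.56.
Welfare loss = ½ × 77.0968 × 9.56 = 368.52.

368.52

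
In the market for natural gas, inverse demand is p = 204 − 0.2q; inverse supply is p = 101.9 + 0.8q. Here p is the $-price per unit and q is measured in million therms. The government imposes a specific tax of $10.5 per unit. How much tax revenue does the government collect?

Competitive equilibrium: 204 − 0.2q = 101.9 + 0.8q → q* = 102.1, p* = 183.58.
With the tax, the buyer price exceeds the seller price by 10.5: (204 − 0.2q) − (101.9 + 0.8q) = 10.5 → q' = 91.6.
Tax revenue = 10.5 × 91.6 = $961.80 million.

$961.80 million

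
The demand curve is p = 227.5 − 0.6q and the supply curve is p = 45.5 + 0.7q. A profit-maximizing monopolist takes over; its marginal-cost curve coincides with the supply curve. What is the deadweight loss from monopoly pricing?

1270.47

Competitive equilibrium: 227.5 − 0.6q = 45.5 + 0.7q → q* = 140, p* = 143.5.
Marginal revenue: MR = 227.5 − 1.2q. Set MR = MC: 227.5 − 1.2q = 45.5 + 0.7q → q_m = 95.7895.
Price p_m = 227.5 − 0.6·95.7895 = 170.0263; MC(q_m) = 45.5 + 0.7·95.7895 = 112.5527.
Competitive q* = 140, so Δq = 44.2105; wedge = 170.0263 − 112.5527 = 57.4736.
The triangle = ½ × 44.2105 × 57.4736 = 1270.47.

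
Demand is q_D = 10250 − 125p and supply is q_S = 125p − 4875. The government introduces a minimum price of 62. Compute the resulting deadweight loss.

281.25

In inverse form: demand p = 82 − 0.008q, supply p = 39 + 0.008q.
Competitive equilibrium: 82 − 0.008q = 39 + 0.008q → q* = 2687.5, p* = 60.5.
At the floor p = 62, quantity demanded = (82 − 62)/0.008 = 2500.
Sellers' marginal cost at q' = 2500: 39 + 0.008·2500 = 59.
Δq = 2687.5 − 2500 = 187.5; wedge = 62 − 59 = 3.
Deadweight loss = ½ × 187.5 × 3 = 281.25.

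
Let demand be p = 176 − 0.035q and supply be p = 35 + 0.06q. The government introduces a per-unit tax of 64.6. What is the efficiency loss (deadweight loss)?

21964

Competitive equilibrium: 176 − 0.035q = 35 + 0.06q → q* = 1484.2105, p* = 124.0526.
With the tax, the buyer price exceeds the seller price by 64.6: (176 − 0.035q) − (35 + 0.06q) = 64.6 → q' = 804.2105.
Δq = 1484.2105 − 804.2105 = 680; the wedge equals the tax, 64.6.
Deadweight loss = ½ × 680 × 64.6 = 21964.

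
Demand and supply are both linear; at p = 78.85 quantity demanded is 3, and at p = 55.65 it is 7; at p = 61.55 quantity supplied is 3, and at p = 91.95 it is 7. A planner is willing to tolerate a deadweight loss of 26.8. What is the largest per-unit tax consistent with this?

26.8

Demand slope = (55.65 − 78.85)/(7 − 3) = −5.8, so p = 96.25 − 5.8q.
Supply slope = (91.95 − 61.55)/(7 − 3) = 7.6, so p = 38.75 + 7.6q.
Competitive equilibrium: 96.25 − 5.8q = 38.75 + 7.6q → q* = 4.291, p* = 71.3619.
A tax t gives Δq = t/13.4 and wedge t, so DWL = t²/26.8.
t²/26.8 = 26.8 → t² = 718.24 → t = 26.8.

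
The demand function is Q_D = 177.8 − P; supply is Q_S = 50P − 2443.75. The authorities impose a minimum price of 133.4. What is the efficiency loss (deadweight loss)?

3428.99

In inverse form: demand P = 177.8 − Q, supply P = 48.875 + 0.02Q.
Competitive equilibrium: 177.8 − Q = 48.875 + 0.02Q → Q* = 126.39706, P* = 51.40294.
At the floor P = 133.4, quantity demanded = (177.8 − 133.4)/1 = 44.4.
Sellers' marginal cost at Q' = 44.4: 48.875 + 0.02·44.4 = 49.763.
ΔQ = 126.39706 − 44.4 = 81.99706; wedge = 133.4 − 49.763 = 83.637.
DWL = ½ × 81.99706 × 83.637 = 3428.99.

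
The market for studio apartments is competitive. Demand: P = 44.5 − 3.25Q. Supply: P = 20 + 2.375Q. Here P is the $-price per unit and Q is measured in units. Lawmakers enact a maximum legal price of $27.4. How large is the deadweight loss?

Competitive equilibrium: 44.5 − 3.25Q = 20 + 2.375Q → Q* = 4.3556, P* = 30.3444.
At the ceiling P = 27.4, quantity supplied = (27.4 − 20)/2.375 = 3.1158.
Willingness to pay at Q' = 3.1158: 44.5 − 3.25·3.1158 = 34.3737.
ΔQ = 4.3556 − 3.1158 = 1.2398; wedge = 34.3737 − 27.4 = 6.9737.
The triangle = ½ × 1.2398 × 6.9737 = $4.32.

$4.32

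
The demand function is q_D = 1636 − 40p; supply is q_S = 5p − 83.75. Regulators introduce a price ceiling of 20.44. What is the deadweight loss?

In inverse form: demand p = 40.9 − 0.025q, supply p = 16.75 + 0.2q.
Competitive equilibrium: 40.9 − 0.025q = 16.75 + 0.2q → q* = 107.3333, p* = 38.2167.
At the ceiling p = 20.44, quantity supplied = (20.44 − 16.75)/0.2 = 18.45.
Willingness to pay at q' = 18.45: 40.9 − 0.025·18.45 = 40.4388.
Δq = 107.3333 − 18.45 = 88.8833; wedge = 40.4388 − 20.44 = 19.9988.
Welfare loss = ½ × 88.8833 × 19.9988 = 888.78.

888.78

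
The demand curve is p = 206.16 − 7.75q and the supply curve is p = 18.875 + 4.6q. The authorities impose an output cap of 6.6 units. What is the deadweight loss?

Competitive equilibrium: 206.16 − 7.75q = 18.875 + 4.6q → q* = 15.1648, p* = 88.633.
At q = 6.6: demand price = 206.16 − 7.75·6.6 = 155.01; supply price = 18.875 + 4.6·6.6 = 49.235.
Δq = 15.1648 − 6.6 = 8.5648; wedge = 155.01 − 49.235 = 105.775.
The triangle = ½ × 8.5648 × 105.775 = 452.97.

452.97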